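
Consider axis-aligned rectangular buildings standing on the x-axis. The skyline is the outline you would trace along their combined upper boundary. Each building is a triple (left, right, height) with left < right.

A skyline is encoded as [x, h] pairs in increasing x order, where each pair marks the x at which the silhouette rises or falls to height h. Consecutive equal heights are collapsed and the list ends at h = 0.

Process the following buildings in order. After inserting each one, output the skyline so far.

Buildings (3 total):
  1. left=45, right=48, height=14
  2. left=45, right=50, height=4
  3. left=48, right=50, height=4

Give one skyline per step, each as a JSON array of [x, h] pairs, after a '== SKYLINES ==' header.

== SKYLINES ==
[[45,14],[48,0]]
[[45,14],[48,4],[50,0]]
[[45,14],[48,4],[50,0]]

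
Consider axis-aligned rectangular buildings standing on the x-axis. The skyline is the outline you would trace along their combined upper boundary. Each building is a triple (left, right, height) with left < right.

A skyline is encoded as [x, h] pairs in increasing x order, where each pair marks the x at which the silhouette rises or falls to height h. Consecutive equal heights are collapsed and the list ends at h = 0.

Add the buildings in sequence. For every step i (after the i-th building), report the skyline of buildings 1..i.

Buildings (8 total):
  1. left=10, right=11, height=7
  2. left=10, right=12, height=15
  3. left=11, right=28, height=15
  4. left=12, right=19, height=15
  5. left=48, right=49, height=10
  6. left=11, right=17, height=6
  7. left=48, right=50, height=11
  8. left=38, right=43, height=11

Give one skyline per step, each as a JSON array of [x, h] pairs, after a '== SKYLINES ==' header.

== SKYLINES ==
[[10,7],[11,0]]
[[10,15],[12,0]]
[[10,15],[28,0]]
[[10,15],[28,0]]
[[10,15],[28,0],[48,10],[49,0]]
[[10,15],[28,0],[48,10],[49,0]]
[[10,15],[28,0],[48,11],[50,0]]
[[10,15],[28,0],[38,11],[43,0],[48,11],[50,0]]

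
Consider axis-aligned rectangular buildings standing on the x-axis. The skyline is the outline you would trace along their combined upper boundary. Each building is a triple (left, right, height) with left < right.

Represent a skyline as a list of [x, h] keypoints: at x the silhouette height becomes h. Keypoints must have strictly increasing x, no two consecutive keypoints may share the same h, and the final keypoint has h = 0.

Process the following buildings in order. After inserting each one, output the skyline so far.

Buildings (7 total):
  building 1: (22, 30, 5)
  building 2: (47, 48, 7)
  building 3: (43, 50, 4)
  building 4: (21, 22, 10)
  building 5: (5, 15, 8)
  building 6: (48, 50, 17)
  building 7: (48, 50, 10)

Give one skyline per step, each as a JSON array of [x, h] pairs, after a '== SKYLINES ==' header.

== SKYLINES ==
[[22,5],[30,0]]
[[22,5],[30,0],[47,7],[48,0]]
[[22,5],[30,0],[43,4],[47,7],[48,4],[50,0]]
[[21,10],[22,5],[30,0],[43,4],[47,7],[48,4],[50,0]]
[[5,8],[15,0],[21,10],[22,5],[30,0],[43,4],[47,7],[48,4],[50,0]]
[[5,8],[15,0],[21,10],[22,5],[30,0],[43,4],[47,7],[48,17],[50,0]]
[[5,8],[15,0],[21,10],[22,5],[30,0],[43,4],[47,7],[48,17],[50,0]]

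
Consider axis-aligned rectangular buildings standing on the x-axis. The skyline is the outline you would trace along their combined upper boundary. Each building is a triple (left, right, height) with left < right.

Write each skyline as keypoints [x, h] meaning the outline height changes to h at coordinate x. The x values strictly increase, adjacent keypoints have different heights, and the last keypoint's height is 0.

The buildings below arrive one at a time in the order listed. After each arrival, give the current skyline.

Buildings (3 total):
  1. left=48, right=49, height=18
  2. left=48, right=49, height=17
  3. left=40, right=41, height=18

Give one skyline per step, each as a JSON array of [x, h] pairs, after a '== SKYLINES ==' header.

== SKYLINES ==
[[48,18],[49,0]]
[[48,18],[49,0]]
[[40,18],[41,0],[48,18],[49,0]]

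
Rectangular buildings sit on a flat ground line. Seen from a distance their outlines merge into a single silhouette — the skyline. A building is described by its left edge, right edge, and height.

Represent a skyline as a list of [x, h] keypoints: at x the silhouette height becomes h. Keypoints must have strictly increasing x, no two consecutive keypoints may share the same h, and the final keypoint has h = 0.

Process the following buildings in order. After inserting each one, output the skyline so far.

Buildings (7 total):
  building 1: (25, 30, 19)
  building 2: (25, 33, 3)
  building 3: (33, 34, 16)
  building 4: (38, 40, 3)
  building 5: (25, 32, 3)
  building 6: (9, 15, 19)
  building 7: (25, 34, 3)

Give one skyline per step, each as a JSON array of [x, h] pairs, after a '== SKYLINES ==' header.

== SKYLINES ==
[[25,19],[30,0]]
[[25,19],[30,3],[33,0]]
[[25,19],[30,3],[33,16],[34,0]]
[[25,19],[30,3],[33,16],[34,0],[38,3],[40,0]]
[[25,19],[30,3],[33,16],[34,0],[38,3],[40,0]]
[[9,19],[15,0],[25,19],[30,3],[33,16],[34,0],[38,3],[40,0]]
[[9,19],[15,0],[25,19],[30,3],[33,16],[34,0],[38,3],[40,0]]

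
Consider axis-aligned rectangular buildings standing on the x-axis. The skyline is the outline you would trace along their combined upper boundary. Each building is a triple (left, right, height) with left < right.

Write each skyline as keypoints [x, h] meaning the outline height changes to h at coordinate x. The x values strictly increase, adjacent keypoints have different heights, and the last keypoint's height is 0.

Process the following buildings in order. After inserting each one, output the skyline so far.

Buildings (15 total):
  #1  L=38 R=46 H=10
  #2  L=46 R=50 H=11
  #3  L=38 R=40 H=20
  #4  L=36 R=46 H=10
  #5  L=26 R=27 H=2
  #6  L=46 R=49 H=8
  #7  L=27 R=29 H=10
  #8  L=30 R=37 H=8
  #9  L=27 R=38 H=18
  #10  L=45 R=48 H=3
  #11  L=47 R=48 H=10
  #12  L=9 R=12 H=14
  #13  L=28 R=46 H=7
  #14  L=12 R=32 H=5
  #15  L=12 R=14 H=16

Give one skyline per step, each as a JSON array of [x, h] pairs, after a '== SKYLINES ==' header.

== SKYLINES ==
[[38,10],[46,0]]
[[38,10],[46,11],[50,0]]
[[38,20],[40,10],[46,11],[50,0]]
[[36,10],[38,20],[40,10],[46,11],[50,0]]
[[26,2],[27,0],[36,10],[38,20],[40,10],[46,11],[50,0]]
[[26,2],[27,0],[36,10],[38,20],[40,10],[46,11],[50,0]]
[[26,2],[27,10],[29,0],[36,10],[38,20],[40,10],[46,11],[50,0]]
[[26,2],[27,10],[29,0],[30,8],[36,10],[38,20],[40,10],[46,11],[50,0]]
[[26,2],[27,18],[38,20],[40,10],[46,11],[50,0]]
[[26,2],[27,18],[38,20],[40,10],[46,11],[50,0]]
[[26,2],[27,18],[38,20],[40,10],[46,11],[50,0]]
[[9,14],[12,0],[26,2],[27,18],[38,20],[40,10],[46,11],[50,0]]
[[9,14],[12,0],[26,2],[27,18],[38,20],[40,10],[46,11],[50,0]]
[[9,14],[12,5],[27,18],[38,20],[40,10],[46,11],[50,0]]
[[9,14],[12,16],[14,5],[27,18],[38,20],[40,10],[46,11],[50,0]]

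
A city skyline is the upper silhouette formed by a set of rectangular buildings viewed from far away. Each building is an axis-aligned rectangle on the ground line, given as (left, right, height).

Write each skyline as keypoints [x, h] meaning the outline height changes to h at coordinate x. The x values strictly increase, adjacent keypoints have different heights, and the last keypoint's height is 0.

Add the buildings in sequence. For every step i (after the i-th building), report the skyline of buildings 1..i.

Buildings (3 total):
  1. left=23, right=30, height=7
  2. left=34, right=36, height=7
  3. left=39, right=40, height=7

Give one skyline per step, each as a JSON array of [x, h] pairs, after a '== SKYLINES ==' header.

== SKYLINES ==
[[23,7],[30,0]]
[[23,7],[30,0],[34,7],[36,0]]
[[23,7],[30,0],[34,7],[36,0],[39,7],[40,0]]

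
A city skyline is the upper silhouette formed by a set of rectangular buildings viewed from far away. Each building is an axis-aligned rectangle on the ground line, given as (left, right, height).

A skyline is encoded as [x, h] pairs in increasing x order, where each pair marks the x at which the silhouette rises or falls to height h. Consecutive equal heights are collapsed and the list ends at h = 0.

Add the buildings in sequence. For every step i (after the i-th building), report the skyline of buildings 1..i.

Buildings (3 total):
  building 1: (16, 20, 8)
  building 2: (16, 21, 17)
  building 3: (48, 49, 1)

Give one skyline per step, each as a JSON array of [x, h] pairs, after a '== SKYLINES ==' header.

== SKYLINES ==
[[16,8],[20,0]]
[[16,17],[21,0]]
[[16,17],[21,0],[48,1],[49,0]]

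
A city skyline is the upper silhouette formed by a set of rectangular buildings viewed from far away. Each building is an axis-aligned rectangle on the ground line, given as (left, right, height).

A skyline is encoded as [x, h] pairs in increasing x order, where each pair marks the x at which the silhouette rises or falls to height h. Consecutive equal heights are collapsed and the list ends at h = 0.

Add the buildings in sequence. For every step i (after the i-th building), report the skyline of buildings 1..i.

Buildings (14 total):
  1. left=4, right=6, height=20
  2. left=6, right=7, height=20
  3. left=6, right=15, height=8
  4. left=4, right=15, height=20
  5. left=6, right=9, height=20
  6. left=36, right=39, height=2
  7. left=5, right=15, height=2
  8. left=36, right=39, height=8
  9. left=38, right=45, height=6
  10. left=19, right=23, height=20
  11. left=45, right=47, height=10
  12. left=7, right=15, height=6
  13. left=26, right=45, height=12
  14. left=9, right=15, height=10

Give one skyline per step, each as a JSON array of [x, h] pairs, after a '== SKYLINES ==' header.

== SKYLINES ==
[[4,20],[6,0]]
[[4,20],[7,0]]
[[4,20],[7,8],[15,0]]
[[4,20],[15,0]]
[[4,20],[15,0]]
[[4,20],[15,0],[36,2],[39,0]]
[[4,20],[15,0],[36,2],[39,0]]
[[4,20],[15,0],[36,8],[39,0]]
[[4,20],[15,0],[36,8],[39,6],[45,0]]
[[4,20],[15,0],[19,20],[23,0],[36,8],[39,6],[45,0]]
[[4,20],[15,0],[19,20],[23,0],[36,8],[39,6],[45,10],[47,0]]
[[4,20],[15,0],[19,20],[23,0],[36,8],[39,6],[45,10],[47,0]]
[[4,20],[15,0],[19,20],[23,0],[26,12],[45,10],[47,0]]
[[4,20],[15,0],[19,20],[23,0],[26,12],[45,10],[47,0]]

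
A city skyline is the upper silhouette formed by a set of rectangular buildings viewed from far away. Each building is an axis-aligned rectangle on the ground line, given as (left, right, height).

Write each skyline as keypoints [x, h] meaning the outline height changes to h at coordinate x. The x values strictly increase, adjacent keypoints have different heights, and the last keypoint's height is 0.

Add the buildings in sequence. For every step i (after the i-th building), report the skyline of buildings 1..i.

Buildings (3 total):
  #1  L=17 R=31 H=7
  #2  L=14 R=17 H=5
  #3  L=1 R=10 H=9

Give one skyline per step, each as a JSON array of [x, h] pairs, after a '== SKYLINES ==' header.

== SKYLINES ==
[[17,7],[31,0]]
[[14,5],[17,7],[31,0]]
[[1,9],[10,0],[14,5],[17,7],[31,0]]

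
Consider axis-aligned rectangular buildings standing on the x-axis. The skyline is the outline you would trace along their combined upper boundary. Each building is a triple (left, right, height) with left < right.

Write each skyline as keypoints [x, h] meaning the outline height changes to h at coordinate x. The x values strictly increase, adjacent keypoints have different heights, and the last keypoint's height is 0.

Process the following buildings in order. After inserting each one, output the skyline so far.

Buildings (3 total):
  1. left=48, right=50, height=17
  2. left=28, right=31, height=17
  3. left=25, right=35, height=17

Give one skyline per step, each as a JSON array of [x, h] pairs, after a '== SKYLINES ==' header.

== SKYLINES ==
[[48,17],[50,0]]
[[28,17],[31,0],[48,17],[50,0]]
[[25,17],[35,0],[48,17],[50,0]]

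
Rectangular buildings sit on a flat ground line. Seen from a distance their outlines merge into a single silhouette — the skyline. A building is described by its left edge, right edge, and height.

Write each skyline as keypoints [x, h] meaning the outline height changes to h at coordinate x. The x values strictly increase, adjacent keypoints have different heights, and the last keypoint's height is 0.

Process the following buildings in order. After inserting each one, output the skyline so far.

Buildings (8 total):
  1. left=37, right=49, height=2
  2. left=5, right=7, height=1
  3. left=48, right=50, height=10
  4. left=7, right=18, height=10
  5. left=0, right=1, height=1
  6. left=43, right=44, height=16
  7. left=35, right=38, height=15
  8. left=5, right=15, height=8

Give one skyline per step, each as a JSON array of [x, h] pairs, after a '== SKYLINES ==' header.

== SKYLINES ==
[[37,2],[49,0]]
[[5,1],[7,0],[37,2],[49,0]]
[[5,1],[7,0],[37,2],[48,10],[50,0]]
[[5,1],[7,10],[18,0],[37,2],[48,10],[50,0]]
[[0,1],[1,0],[5,1],[7,10],[18,0],[37,2],[48,10],[50,0]]
[[0,1],[1,0],[5,1],[7,10],[18,0],[37,2],[43,16],[44,2],[48,10],[50,0]]
[[0,1],[1,0],[5,1],[7,10],[18,0],[35,15],[38,2],[43,16],[44,2],[48,10],[50,0]]
[[0,1],[1,0],[5,8],[7,10],[18,0],[35,15],[38,2],[43,16],[44,2],[48,10],[50,0]]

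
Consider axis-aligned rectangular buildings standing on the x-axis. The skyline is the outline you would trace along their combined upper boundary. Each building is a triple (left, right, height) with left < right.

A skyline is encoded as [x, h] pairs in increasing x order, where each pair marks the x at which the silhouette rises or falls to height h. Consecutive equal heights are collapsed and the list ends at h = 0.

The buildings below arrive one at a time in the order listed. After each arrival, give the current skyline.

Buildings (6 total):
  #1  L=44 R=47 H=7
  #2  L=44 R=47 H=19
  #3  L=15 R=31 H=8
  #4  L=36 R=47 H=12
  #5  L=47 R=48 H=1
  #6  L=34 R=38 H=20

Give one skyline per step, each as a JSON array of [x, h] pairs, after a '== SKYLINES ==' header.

== SKYLINES ==
[[44,7],[47,0]]
[[44,19],[47,0]]
[[15,8],[31,0],[44,19],[47,0]]
[[15,8],[31,0],[36,12],[44,19],[47,0]]
[[15,8],[31,0],[36,12],[44,19],[47,1],[48,0]]
[[15,8],[31,0],[34,20],[38,12],[44,19],[47,1],[48,0]]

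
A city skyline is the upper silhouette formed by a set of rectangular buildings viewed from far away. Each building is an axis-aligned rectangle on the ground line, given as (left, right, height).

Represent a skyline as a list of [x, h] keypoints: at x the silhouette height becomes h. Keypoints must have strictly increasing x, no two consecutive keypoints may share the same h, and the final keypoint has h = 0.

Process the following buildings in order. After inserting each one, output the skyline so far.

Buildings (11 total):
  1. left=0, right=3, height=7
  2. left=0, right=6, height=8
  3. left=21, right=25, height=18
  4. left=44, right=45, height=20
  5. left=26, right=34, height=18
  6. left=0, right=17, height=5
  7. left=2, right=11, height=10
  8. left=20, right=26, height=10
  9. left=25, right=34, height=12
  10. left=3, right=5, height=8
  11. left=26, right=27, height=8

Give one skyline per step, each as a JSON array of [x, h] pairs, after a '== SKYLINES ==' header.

== SKYLINES ==
[[0,7],[3,0]]
[[0,8],[6,0]]
[[0,8],[6,0],[21,18],[25,0]]
[[0,8],[6,0],[21,18],[25,0],[44,20],[45,0]]
[[0,8],[6,0],[21,18],[25,0],[26,18],[34,0],[44,20],[45,0]]
[[0,8],[6,5],[17,0],[21,18],[25,0],[26,18],[34,0],[44,20],[45,0]]
[[0,8],[2,10],[11,5],[17,0],[21,18],[25,0],[26,18],[34,0],[44,20],[45,0]]
[[0,8],[2,10],[11,5],[17,0],[20,10],[21,18],[25,10],[26,18],[34,0],[44,20],[45,0]]
[[0,8],[2,10],[11,5],[17,0],[20,10],[21,18],[25,12],[26,18],[34,0],[44,20],[45,0]]
[[0,8],[2,10],[11,5],[17,0],[20,10],[21,18],[25,12],[26,18],[34,0],[44,20],[45,0]]
[[0,8],[2,10],[11,5],[17,0],[20,10],[21,18],[25,12],[26,18],[34,0],[44,20],[45,0]]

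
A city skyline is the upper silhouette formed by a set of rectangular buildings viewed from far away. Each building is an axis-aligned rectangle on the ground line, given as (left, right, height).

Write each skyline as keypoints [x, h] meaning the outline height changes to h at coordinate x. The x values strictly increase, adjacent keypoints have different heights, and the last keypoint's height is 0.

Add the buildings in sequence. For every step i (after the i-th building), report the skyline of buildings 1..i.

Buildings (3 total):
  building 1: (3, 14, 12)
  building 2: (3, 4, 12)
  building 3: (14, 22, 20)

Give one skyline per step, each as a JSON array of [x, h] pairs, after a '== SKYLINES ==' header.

== SKYLINES ==
[[3,12],[14,0]]
[[3,12],[14,0]]
[[3,12],[14,20],[22,0]]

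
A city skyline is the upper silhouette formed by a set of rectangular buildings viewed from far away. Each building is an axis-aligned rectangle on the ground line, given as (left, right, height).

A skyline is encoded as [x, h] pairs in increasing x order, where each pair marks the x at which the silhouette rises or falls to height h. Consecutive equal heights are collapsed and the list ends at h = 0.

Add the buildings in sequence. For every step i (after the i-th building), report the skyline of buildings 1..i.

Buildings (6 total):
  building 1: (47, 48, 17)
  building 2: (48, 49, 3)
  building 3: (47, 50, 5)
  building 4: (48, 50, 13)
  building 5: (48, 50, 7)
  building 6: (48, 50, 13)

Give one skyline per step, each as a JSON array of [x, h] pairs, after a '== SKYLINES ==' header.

== SKYLINES ==
[[47,17],[48,0]]
[[47,17],[48,3],[49,0]]
[[47,17],[48,5],[50,0]]
[[47,17],[48,13],[50,0]]
[[47,17],[48,13],[50,0]]
[[47,17],[48,13],[50,0]]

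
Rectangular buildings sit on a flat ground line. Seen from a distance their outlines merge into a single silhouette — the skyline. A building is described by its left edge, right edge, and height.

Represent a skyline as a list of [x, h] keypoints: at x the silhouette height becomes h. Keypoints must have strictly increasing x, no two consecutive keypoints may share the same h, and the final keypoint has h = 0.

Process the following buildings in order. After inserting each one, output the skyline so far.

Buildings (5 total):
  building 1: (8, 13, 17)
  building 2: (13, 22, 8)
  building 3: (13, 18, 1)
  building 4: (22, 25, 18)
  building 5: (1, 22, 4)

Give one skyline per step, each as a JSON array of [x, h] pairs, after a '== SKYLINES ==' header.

== SKYLINES ==
[[8,17],[13,0]]
[[8,17],[13,8],[22,0]]
[[8,17],[13,8],[22,0]]
[[8,17],[13,8],[22,18],[25,0]]
[[1,4],[8,17],[13,8],[22,18],[25,0]]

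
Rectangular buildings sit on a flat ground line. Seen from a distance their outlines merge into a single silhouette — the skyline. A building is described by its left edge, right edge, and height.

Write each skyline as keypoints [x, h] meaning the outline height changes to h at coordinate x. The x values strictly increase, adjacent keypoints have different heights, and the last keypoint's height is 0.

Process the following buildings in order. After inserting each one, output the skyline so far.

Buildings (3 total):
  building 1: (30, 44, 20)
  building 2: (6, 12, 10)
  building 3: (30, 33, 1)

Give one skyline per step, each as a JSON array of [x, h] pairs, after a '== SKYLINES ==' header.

== SKYLINES ==
[[30,20],[44,0]]
[[6,10],[12,0],[30,20],[44,0]]
[[6,10],[12,0],[30,20],[44,0]]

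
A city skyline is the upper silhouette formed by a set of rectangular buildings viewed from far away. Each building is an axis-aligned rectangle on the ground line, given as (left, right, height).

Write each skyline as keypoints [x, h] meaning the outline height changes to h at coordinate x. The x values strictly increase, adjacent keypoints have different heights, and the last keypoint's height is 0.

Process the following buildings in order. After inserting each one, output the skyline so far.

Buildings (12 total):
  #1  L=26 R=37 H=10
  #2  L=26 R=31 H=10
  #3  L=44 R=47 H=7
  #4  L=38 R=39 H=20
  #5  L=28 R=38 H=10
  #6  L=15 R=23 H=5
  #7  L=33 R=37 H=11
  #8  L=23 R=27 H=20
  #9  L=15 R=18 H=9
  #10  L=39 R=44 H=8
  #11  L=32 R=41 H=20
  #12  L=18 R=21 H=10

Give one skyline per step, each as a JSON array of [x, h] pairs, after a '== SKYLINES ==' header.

== SKYLINES ==
[[26,10],[37,0]]
[[26,10],[37,0]]
[[26,10],[37,0],[44,7],[47,0]]
[[26,10],[37,0],[38,20],[39,0],[44,7],[47,0]]
[[26,10],[38,20],[39,0],[44,7],[47,0]]
[[15,5],[23,0],[26,10],[38,20],[39,0],[44,7],[47,0]]
[[15,5],[23,0],[26,10],[33,11],[37,10],[38,20],[39,0],[44,7],[47,0]]
[[15,5],[23,20],[27,10],[33,11],[37,10],[38,20],[39,0],[44,7],[47,0]]
[[15,9],[18,5],[23,20],[27,10],[33,11],[37,10],[38,20],[39,0],[44,7],[47,0]]
[[15,9],[18,5],[23,20],[27,10],[33,11],[37,10],[38,20],[39,8],[44,7],[47,0]]
[[15,9],[18,5],[23,20],[27,10],[32,20],[41,8],[44,7],[47,0]]
[[15,9],[18,10],[21,5],[23,20],[27,10],[32,20],[41,8],[44,7],[47,0]]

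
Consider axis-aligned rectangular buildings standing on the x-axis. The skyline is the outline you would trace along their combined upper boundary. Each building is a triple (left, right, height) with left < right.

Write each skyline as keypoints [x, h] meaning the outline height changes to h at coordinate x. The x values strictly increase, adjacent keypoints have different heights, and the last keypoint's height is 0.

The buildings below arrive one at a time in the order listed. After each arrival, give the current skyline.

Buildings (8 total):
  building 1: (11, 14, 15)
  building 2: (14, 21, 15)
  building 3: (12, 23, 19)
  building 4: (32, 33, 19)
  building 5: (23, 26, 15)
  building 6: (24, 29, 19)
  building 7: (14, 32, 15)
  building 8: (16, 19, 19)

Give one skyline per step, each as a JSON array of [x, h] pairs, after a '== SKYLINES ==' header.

== SKYLINES ==
[[11,15],[14,0]]
[[11,15],[21,0]]
[[11,15],[12,19],[23,0]]
[[11,15],[12,19],[23,0],[32,19],[33,0]]
[[11,15],[12,19],[23,15],[26,0],[32,19],[33,0]]
[[11,15],[12,19],[23,15],[24,19],[29,0],[32,19],[33,0]]
[[11,15],[12,19],[23,15],[24,19],[29,15],[32,19],[33,0]]
[[11,15],[12,19],[23,15],[24,19],[29,15],[32,19],[33,0]]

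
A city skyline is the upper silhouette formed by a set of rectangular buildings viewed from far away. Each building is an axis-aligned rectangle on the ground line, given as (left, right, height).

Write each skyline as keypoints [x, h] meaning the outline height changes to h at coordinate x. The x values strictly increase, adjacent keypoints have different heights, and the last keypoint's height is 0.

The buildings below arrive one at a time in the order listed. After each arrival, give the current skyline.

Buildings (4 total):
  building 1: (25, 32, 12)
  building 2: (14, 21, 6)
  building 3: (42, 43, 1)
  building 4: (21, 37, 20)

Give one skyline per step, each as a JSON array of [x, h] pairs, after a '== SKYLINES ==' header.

== SKYLINES ==
[[25,12],[32,0]]
[[14,6],[21,0],[25,12],[32,0]]
[[14,6],[21,0],[25,12],[32,0],[42,1],[43,0]]
[[14,6],[21,20],[37,0],[42,1],[43,0]]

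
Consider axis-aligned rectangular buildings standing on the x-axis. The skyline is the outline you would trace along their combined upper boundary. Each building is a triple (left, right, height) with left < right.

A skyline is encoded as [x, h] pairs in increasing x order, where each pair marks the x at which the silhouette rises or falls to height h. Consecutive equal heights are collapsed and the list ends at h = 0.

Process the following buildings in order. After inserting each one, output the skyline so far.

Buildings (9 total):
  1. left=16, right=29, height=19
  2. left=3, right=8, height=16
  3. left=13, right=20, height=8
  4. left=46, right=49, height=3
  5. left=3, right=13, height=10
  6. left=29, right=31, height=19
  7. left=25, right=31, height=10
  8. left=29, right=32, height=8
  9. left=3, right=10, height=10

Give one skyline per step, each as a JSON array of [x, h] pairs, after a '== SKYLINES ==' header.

== SKYLINES ==
[[16,19],[29,0]]
[[3,16],[8,0],[16,19],[29,0]]
[[3,16],[8,0],[13,8],[16,19],[29,0]]
[[3,16],[8,0],[13,8],[16,19],[29,0],[46,3],[49,0]]
[[3,16],[8,10],[13,8],[16,19],[29,0],[46,3],[49,0]]
[[3,16],[8,10],[13,8],[16,19],[31,0],[46,3],[49,0]]
[[3,16],[8,10],[13,8],[16,19],[31,0],[46,3],[49,0]]
[[3,16],[8,10],[13,8],[16,19],[31,8],[32,0],[46,3],[49,0]]
[[3,16],[8,10],[13,8],[16,19],[31,8],[32,0],[46,3],[49,0]]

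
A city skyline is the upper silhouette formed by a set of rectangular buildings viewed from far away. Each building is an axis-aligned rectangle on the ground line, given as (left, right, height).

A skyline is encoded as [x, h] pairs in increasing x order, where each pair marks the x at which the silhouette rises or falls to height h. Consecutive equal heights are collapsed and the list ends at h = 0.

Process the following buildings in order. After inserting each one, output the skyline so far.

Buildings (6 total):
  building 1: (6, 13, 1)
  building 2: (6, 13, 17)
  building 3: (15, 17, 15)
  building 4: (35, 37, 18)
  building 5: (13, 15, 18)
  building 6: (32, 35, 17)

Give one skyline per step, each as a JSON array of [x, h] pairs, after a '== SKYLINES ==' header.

== SKYLINES ==
[[6,1],[13,0]]
[[6,17],[13,0]]
[[6,17],[13,0],[15,15],[17,0]]
[[6,17],[13,0],[15,15],[17,0],[35,18],[37,0]]
[[6,17],[13,18],[15,15],[17,0],[35,18],[37,0]]
[[6,17],[13,18],[15,15],[17,0],[32,17],[35,18],[37,0]]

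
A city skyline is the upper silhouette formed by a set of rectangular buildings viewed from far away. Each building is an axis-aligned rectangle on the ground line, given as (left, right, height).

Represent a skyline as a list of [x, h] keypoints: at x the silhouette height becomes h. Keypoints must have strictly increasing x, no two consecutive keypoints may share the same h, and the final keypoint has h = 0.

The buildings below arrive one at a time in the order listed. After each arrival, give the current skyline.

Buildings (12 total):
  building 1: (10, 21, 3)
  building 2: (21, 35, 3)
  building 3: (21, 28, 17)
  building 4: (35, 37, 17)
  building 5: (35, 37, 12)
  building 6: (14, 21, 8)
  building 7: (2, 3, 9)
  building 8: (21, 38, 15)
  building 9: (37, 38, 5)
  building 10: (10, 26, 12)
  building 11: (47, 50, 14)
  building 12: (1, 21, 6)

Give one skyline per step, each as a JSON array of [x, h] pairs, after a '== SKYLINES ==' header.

== SKYLINES ==
[[10,3],[21,0]]
[[10,3],[35,0]]
[[10,3],[21,17],[28,3],[35,0]]
[[10,3],[21,17],[28,3],[35,17],[37,0]]
[[10,3],[21,17],[28,3],[35,17],[37,0]]
[[10,3],[14,8],[21,17],[28,3],[35,17],[37,0]]
[[2,9],[3,0],[10,3],[14,8],[21,17],[28,3],[35,17],[37,0]]
[[2,9],[3,0],[10,3],[14,8],[21,17],[28,15],[35,17],[37,15],[38,0]]
[[2,9],[3,0],[10,3],[14,8],[21,17],[28,15],[35,17],[37,15],[38,0]]
[[2,9],[3,0],[10,12],[21,17],[28,15],[35,17],[37,15],[38,0]]
[[2,9],[3,0],[10,12],[21,17],[28,15],[35,17],[37,15],[38,0],[47,14],[50,0]]
[[1,6],[2,9],[3,6],[10,12],[21,17],[28,15],[35,17],[37,15],[38,0],[47,14],[50,0]]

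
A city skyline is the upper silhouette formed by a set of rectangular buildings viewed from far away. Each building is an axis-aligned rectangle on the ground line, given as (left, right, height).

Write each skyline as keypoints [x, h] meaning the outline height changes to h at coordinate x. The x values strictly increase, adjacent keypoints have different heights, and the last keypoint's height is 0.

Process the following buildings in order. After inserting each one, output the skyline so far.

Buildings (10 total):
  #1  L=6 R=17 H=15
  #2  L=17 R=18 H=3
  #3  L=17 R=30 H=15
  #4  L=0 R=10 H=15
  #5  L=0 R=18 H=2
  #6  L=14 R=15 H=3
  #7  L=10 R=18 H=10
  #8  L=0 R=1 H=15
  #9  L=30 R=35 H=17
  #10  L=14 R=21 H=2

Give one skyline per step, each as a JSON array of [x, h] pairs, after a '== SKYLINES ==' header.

== SKYLINES ==
[[6,15],[17,0]]
[[6,15],[17,3],[18,0]]
[[6,15],[30,0]]
[[0,15],[30,0]]
[[0,15],[30,0]]
[[0,15],[30,0]]
[[0,15],[30,0]]
[[0,15],[30,0]]
[[0,15],[30,17],[35,0]]
[[0,15],[30,17],[35,0]]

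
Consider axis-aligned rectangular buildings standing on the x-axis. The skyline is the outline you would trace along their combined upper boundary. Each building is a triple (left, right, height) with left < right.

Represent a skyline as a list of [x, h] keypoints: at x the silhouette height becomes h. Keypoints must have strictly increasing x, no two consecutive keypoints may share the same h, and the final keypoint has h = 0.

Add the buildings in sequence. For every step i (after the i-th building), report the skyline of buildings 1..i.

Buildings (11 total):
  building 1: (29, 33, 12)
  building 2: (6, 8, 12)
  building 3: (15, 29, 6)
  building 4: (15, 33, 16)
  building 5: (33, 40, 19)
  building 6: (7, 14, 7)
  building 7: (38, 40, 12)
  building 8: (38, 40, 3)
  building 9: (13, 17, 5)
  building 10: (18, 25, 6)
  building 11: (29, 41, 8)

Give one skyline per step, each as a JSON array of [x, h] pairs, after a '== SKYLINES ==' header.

== SKYLINES ==
[[29,12],[33,0]]
[[6,12],[8,0],[29,12],[33,0]]
[[6,12],[8,0],[15,6],[29,12],[33,0]]
[[6,12],[8,0],[15,16],[33,0]]
[[6,12],[8,0],[15,16],[33,19],[40,0]]
[[6,12],[8,7],[14,0],[15,16],[33,19],[40,0]]
[[6,12],[8,7],[14,0],[15,16],[33,19],[40,0]]
[[6,12],[8,7],[14,0],[15,16],[33,19],[40,0]]
[[6,12],[8,7],[14,5],[15,16],[33,19],[40,0]]
[[6,12],[8,7],[14,5],[15,16],[33,19],[40,0]]
[[6,12],[8,7],[14,5],[15,16],[33,19],[40,8],[41,0]]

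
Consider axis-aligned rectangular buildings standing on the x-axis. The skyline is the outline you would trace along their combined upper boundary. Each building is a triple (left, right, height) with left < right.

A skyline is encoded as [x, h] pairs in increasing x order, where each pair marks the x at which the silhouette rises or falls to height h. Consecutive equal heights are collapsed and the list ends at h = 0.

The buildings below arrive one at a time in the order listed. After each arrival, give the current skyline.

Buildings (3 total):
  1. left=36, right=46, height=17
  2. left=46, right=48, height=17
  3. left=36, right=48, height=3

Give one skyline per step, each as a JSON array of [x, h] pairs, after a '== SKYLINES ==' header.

== SKYLINES ==
[[36,17],[46,0]]
[[36,17],[48,0]]
[[36,17],[48,0]]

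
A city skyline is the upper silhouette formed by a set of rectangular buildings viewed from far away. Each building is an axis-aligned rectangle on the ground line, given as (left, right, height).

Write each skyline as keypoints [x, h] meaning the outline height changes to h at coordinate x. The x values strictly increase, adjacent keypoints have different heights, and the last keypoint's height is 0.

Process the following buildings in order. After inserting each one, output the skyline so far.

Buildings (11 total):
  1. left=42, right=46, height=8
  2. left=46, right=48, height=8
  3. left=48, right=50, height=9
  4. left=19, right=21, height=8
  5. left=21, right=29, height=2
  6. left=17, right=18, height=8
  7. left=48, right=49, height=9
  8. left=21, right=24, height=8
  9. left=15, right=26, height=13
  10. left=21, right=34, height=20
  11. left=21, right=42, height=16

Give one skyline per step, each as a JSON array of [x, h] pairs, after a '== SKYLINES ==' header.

== SKYLINES ==
[[42,8],[46,0]]
[[42,8],[48,0]]
[[42,8],[48,9],[50,0]]
[[19,8],[21,0],[42,8],[48,9],[50,0]]
[[19,8],[21,2],[29,0],[42,8],[48,9],[50,0]]
[[17,8],[18,0],[19,8],[21,2],[29,0],[42,8],[48,9],[50,0]]
[[17,8],[18,0],[19,8],[21,2],[29,0],[42,8],[48,9],[50,0]]
[[17,8],[18,0],[19,8],[24,2],[29,0],[42,8],[48,9],[50,0]]
[[15,13],[26,2],[29,0],[42,8],[48,9],[50,0]]
[[15,13],[21,20],[34,0],[42,8],[48,9],[50,0]]
[[15,13],[21,20],[34,16],[42,8],[48,9],[50,0]]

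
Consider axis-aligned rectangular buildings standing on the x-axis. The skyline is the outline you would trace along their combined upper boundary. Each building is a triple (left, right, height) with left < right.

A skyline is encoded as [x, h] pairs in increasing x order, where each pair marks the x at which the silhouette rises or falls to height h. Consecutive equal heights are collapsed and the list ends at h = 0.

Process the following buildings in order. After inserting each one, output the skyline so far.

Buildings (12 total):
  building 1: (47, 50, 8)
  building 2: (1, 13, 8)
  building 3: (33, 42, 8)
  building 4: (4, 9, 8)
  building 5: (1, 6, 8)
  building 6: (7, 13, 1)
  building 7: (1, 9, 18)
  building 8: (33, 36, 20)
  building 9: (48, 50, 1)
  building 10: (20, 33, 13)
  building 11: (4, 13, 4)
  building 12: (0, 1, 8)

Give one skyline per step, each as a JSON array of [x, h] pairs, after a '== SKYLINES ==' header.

== SKYLINES ==
[[47,8],[50,0]]
[[1,8],[13,0],[47,8],[50,0]]
[[1,8],[13,0],[33,8],[42,0],[47,8],[50,0]]
[[1,8],[13,0],[33,8],[42,0],[47,8],[50,0]]
[[1,8],[13,0],[33,8],[42,0],[47,8],[50,0]]
[[1,8],[13,0],[33,8],[42,0],[47,8],[50,0]]
[[1,18],[9,8],[13,0],[33,8],[42,0],[47,8],[50,0]]
[[1,18],[9,8],[13,0],[33,20],[36,8],[42,0],[47,8],[50,0]]
[[1,18],[9,8],[13,0],[33,20],[36,8],[42,0],[47,8],[50,0]]
[[1,18],[9,8],[13,0],[20,13],[33,20],[36,8],[42,0],[47,8],[50,0]]
[[1,18],[9,8],[13,0],[20,13],[33,20],[36,8],[42,0],[47,8],[50,0]]
[[0,8],[1,18],[9,8],[13,0],[20,13],[33,20],[36,8],[42,0],[47,8],[50,0]]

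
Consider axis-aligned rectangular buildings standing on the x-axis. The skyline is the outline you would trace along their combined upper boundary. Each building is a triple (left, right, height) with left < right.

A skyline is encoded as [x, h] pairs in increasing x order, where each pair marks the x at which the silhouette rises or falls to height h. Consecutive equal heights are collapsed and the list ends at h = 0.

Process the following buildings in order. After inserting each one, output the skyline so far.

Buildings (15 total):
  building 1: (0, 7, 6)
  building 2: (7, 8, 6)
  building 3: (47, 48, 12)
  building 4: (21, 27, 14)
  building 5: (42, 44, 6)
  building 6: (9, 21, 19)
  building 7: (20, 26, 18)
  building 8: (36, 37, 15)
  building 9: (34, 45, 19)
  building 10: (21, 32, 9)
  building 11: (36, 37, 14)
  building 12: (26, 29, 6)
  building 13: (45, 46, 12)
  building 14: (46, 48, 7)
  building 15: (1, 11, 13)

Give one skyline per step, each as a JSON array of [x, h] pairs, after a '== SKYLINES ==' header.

== SKYLINES ==
[[0,6],[7,0]]
[[0,6],[8,0]]
[[0,6],[8,0],[47,12],[48,0]]
[[0,6],[8,0],[21,14],[27,0],[47,12],[48,0]]
[[0,6],[8,0],[21,14],[27,0],[42,6],[44,0],[47,12],[48,0]]
[[0,6],[8,0],[9,19],[21,14],[27,0],[42,6],[44,0],[47,12],[48,0]]
[[0,6],[8,0],[9,19],[21,18],[26,14],[27,0],[42,6],[44,0],[47,12],[48,0]]
[[0,6],[8,0],[9,19],[21,18],[26,14],[27,0],[36,15],[37,0],[42,6],[44,0],[47,12],[48,0]]
[[0,6],[8,0],[9,19],[21,18],[26,14],[27,0],[34,19],[45,0],[47,12],[48,0]]
[[0,6],[8,0],[9,19],[21,18],[26,14],[27,9],[32,0],[34,19],[45,0],[47,12],[48,0]]
[[0,6],[8,0],[9,19],[21,18],[26,14],[27,9],[32,0],[34,19],[45,0],[47,12],[48,0]]
[[0,6],[8,0],[9,19],[21,18],[26,14],[27,9],[32,0],[34,19],[45,0],[47,12],[48,0]]
[[0,6],[8,0],[9,19],[21,18],[26,14],[27,9],[32,0],[34,19],[45,12],[46,0],[47,12],[48,0]]
[[0,6],[8,0],[9,19],[21,18],[26,14],[27,9],[32,0],[34,19],[45,12],[46,7],[47,12],[48,0]]
[[0,6],[1,13],[9,19],[21,18],[26,14],[27,9],[32,0],[34,19],[45,12],[46,7],[47,12],[48,0]]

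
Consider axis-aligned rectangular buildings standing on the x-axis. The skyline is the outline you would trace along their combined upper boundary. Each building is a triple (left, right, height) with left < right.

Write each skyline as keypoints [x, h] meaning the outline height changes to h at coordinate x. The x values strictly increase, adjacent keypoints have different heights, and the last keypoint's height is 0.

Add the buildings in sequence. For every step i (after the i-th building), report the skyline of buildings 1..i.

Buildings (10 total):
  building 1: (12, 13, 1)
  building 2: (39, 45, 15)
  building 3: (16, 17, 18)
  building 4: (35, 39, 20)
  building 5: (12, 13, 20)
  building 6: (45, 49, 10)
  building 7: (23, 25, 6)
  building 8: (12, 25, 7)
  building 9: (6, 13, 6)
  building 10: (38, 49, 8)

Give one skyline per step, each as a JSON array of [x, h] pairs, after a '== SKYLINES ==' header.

== SKYLINES ==
[[12,1],[13,0]]
[[12,1],[13,0],[39,15],[45,0]]
[[12,1],[13,0],[16,18],[17,0],[39,15],[45,0]]
[[12,1],[13,0],[16,18],[17,0],[35,20],[39,15],[45,0]]
[[12,20],[13,0],[16,18],[17,0],[35,20],[39,15],[45,0]]
[[12,20],[13,0],[16,18],[17,0],[35,20],[39,15],[45,10],[49,0]]
[[12,20],[13,0],[16,18],[17,0],[23,6],[25,0],[35,20],[39,15],[45,10],[49,0]]
[[12,20],[13,7],[16,18],[17,7],[25,0],[35,20],[39,15],[45,10],[49,0]]
[[6,6],[12,20],[13,7],[16,18],[17,7],[25,0],[35,20],[39,15],[45,10],[49,0]]
[[6,6],[12,20],[13,7],[16,18],[17,7],[25,0],[35,20],[39,15],[45,10],[49,0]]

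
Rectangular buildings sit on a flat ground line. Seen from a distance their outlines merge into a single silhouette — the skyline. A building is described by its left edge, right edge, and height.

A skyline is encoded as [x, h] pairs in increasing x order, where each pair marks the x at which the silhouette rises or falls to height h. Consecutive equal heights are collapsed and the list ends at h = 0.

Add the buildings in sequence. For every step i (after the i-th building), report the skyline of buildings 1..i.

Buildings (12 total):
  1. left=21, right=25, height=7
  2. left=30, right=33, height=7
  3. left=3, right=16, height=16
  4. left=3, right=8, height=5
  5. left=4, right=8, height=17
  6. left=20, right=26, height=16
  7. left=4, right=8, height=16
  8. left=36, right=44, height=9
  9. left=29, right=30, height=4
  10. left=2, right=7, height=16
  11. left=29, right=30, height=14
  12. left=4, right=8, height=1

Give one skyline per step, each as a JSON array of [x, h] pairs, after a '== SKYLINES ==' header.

== SKYLINES ==
[[21,7],[25,0]]
[[21,7],[25,0],[30,7],[33,0]]
[[3,16],[16,0],[21,7],[25,0],[30,7],[33,0]]
[[3,16],[16,0],[21,7],[25,0],[30,7],[33,0]]
[[3,16],[4,17],[8,16],[16,0],[21,7],[25,0],[30,7],[33,0]]
[[3,16],[4,17],[8,16],[16,0],[20,16],[26,0],[30,7],[33,0]]
[[3,16],[4,17],[8,16],[16,0],[20,16],[26,0],[30,7],[33,0]]
[[3,16],[4,17],[8,16],[16,0],[20,16],[26,0],[30,7],[33,0],[36,9],[44,0]]
[[3,16],[4,17],[8,16],[16,0],[20,16],[26,0],[29,4],[30,7],[33,0],[36,9],[44,0]]
[[2,16],[4,17],[8,16],[16,0],[20,16],[26,0],[29,4],[30,7],[33,0],[36,9],[44,0]]
[[2,16],[4,17],[8,16],[16,0],[20,16],[26,0],[29,14],[30,7],[33,0],[36,9],[44,0]]
[[2,16],[4,17],[8,16],[16,0],[20,16],[26,0],[29,14],[30,7],[33,0],[36,9],[44,0]]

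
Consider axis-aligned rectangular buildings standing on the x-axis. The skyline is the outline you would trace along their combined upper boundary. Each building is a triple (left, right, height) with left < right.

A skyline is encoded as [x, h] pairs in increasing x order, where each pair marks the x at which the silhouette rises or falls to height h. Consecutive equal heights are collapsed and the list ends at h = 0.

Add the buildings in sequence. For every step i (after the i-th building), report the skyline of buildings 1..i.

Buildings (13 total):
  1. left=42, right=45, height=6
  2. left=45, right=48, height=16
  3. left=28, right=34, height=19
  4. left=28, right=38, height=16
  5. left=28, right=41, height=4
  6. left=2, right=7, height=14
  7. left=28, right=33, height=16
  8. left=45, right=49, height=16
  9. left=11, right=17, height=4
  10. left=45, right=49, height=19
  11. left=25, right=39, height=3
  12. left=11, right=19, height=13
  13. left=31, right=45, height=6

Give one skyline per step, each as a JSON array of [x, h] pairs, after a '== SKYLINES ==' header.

== SKYLINES ==
[[42,6],[45,0]]
[[42,6],[45,16],[48,0]]
[[28,19],[34,0],[42,6],[45,16],[48,0]]
[[28,19],[34,16],[38,0],[42,6],[45,16],[48,0]]
[[28,19],[34,16],[38,4],[41,0],[42,6],[45,16],[48,0]]
[[2,14],[7,0],[28,19],[34,16],[38,4],[41,0],[42,6],[45,16],[48,0]]
[[2,14],[7,0],[28,19],[34,16],[38,4],[41,0],[42,6],[45,16],[48,0]]
[[2,14],[7,0],[28,19],[34,16],[38,4],[41,0],[42,6],[45,16],[49,0]]
[[2,14],[7,0],[11,4],[17,0],[28,19],[34,16],[38,4],[41,0],[42,6],[45,16],[49,0]]
[[2,14],[7,0],[11,4],[17,0],[28,19],[34,16],[38,4],[41,0],[42,6],[45,19],[49,0]]
[[2,14],[7,0],[11,4],[17,0],[25,3],[28,19],[34,16],[38,4],[41,0],[42,6],[45,19],[49,0]]
[[2,14],[7,0],[11,13],[19,0],[25,3],[28,19],[34,16],[38,4],[41,0],[42,6],[45,19],[49,0]]
[[2,14],[7,0],[11,13],[19,0],[25,3],[28,19],[34,16],[38,6],[45,19],[49,0]]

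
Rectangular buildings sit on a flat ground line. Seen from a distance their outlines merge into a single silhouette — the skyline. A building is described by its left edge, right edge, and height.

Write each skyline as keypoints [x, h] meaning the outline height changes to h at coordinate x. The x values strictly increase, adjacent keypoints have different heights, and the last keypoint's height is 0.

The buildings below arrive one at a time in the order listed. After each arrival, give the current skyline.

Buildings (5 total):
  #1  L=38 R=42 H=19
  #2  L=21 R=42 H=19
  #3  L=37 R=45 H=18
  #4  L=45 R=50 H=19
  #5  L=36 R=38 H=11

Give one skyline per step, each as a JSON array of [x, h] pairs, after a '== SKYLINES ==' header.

== SKYLINES ==
[[38,19],[42,0]]
[[21,19],[42,0]]
[[21,19],[42,18],[45,0]]
[[21,19],[42,18],[45,19],[50,0]]
[[21,19],[42,18],[45,19],[50,0]]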